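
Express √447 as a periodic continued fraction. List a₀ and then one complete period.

[21; 7, 42]

a₀ = ⌊√447⌋ = 21.
With m₀=0, d₀=1 and mₖ₊₁ = dₖaₖ − mₖ, dₖ₊₁ = (n − mₖ₊₁²)/dₖ, aₖ₊₁ = ⌊(a₀+mₖ₊₁)/dₖ₊₁⌋:
  k=1: m=21, d=6, a=7
  k=2: m=21, d=1, a=42
d=1 and a=2a₀=42 at k=2, so the next step gives (m, d) = (21, 6) again — its k=1 value — and the period has length 2.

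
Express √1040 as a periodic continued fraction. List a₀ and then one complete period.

[32; 4, 64]

a₀ = ⌊√1040⌋ = 32.
With m₀=0, d₀=1 and mₖ₊₁ = dₖaₖ − mₖ, dₖ₊₁ = (n − mₖ₊₁²)/dₖ, aₖ₊₁ = ⌊(a₀+mₖ₊₁)/dₖ₊₁⌋:
  k=1: m=32, d=16, a=4
  k=2: m=32, d=1, a=64
d=1 and a=2a₀=64 at k=2, so the next step gives (m, d) = (32, 16) again — its k=1 value — and the period has length 2.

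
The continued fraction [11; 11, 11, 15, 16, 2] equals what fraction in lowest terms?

676467/60997

Using pₖ = aₖpₖ₋₁ + pₖ₋₂ and qₖ = aₖqₖ₋₁ + qₖ₋₂:
  k=0: a=11, p=11, q=1
  k=1: a=11, p=122, q=11
  k=2: a=11, p=1353, q=122
  k=3: a=15, p=20417, q=1841
  k=4: a=16, p=328025, q=29578
  k=5: a=2, p=676467, q=60997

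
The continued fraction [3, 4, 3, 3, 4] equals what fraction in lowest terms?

598/185

Using pₖ = aₖpₖ₋₁ + pₖ₋₂ and qₖ = aₖqₖ₋₁ + qₖ₋₂:
  k=0: a=3, p=3, q=1
  k=1: a=4, p=13, q=4
  k=2: a=3, p=42, q=13
  k=3: a=3, p=139, q=43
  k=4: a=4, p=598, q=185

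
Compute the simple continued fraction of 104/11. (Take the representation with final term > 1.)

104 = 9×11 + 5
11 = 2×5 + 1
5 = 5×1 + 0  (stop)
So 104/11 = [9; 2, 5].

[9; 2, 5]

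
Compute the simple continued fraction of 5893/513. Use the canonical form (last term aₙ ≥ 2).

5893 = 11×513 + 250
513 = 2×250 + 13
250 = 19×13 + 3
13 = 4×3 + 1
3 = 3×1 + 0  (stop)
So 5893/513 = [11; 2, 19, 4, 3].

[11; 2, 19, 4, 3]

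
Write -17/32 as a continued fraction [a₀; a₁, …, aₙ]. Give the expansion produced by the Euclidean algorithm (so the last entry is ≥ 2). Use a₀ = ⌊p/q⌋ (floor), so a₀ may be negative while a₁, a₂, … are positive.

-17 = -1*32 + 15
32 = 2*15 + 2
15 = 7*2 + 1
2 = 2*1 + 0  (stop)
So -17/32 = [-1; 2, 7, 2].

[-1; 2, 7, 2]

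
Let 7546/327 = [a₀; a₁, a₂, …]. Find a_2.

7546 = 23·327 + 25   →  a_0 = 23
327 = 13·25 + 2   →  a_1 = 13
25 = 12·2 + 1   →  a_2 = 12

12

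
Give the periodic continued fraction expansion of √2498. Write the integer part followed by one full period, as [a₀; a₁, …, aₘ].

[49; 1, 48, 1, 98]

a₀ = ⌊√2498⌋ = 49.
With m₀=0, d₀=1 and mₖ₊₁ = dₖaₖ − mₖ, dₖ₊₁ = (n − mₖ₊₁²)/dₖ, aₖ₊₁ = ⌊(a₀+mₖ₊₁)/dₖ₊₁⌋:
  k=1: m=49, d=97, a=1
  k=2: m=48, d=2, a=48
  k=3: m=48, d=97, a=1
  k=4: m=49, d=1, a=98
d=1 and a=2a₀=98 at k=4, so the next step gives (m, d) = (49, 97) again — its k=1 value — and the period has length 4.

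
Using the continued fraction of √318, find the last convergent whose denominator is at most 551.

√318 = [17; 1, 4, 1, 34, …] (period length 4).
Convergents:
  p_0/q_0 = 17/1
  p_1/q_1 = 18/1
  p_2/q_2 = 89/5
  p_3/q_3 = 107/6
  p_4/q_4 = 3727/209
  p_5/q_5 = 3834/215
  p_6/q_6 = 19063/1069
q_5 = 215 ≤ 551 < 1069 = q_6, so the answer is 3834/215.

3834/215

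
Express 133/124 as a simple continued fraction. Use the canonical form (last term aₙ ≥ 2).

133 = 1*124 + 9
124 = 13*9 + 7
9 = 1*7 + 2
7 = 3*2 + 1
2 = 2*1 + 0  (stop)
So 133/124 = [1; 13, 1, 3, 2].

[1; 13, 1, 3, 2]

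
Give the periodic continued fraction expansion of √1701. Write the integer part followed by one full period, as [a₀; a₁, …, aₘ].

a₀ = ⌊√1701⌋ = 41.
With m₀=0, d₀=1 and mₖ₊₁ = dₖaₖ − mₖ, dₖ₊₁ = (n − mₖ₊₁²)/dₖ, aₖ₊₁ = ⌊(a₀+mₖ₊₁)/dₖ₊₁⌋:
  k=1: m=41, d=20, a=4
  k=2: m=39, d=9, a=8
  k=3: m=33, d=68, a=1
  k=4: m=35, d=7, a=10
  k=5: m=35, d=68, a=1
  k=6: m=33, d=9, a=8
  k=7: m=39, d=20, a=4
  k=8: m=41, d=1, a=82
d=1 and a=2a₀=82 at k=8, so the next step gives (m, d) = (41, 20) again — its k=1 value — and the period has length 8.

[41; 4, 8, 1, 10, 1, 8, 4, 82]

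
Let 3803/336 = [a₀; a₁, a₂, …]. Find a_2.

3803 = 11·336 + 107   →  a_0 = 11
336 = 3·107 + 15   →  a_1 = 3
107 = 7·15 + 2   →  a_2 = 7

7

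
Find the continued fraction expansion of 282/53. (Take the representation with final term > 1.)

[5; 3, 8, 2]

282 = 5·53 + 17
53 = 3·17 + 2
17 = 8·2 + 1
2 = 2·1 + 0  (stop)
So 282/53 = [5; 3, 8, 2].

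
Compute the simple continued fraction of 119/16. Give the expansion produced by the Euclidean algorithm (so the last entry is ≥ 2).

119 = 7*16 + 7
16 = 2*7 + 2
7 = 3*2 + 1
2 = 2*1 + 0  (stop)
So 119/16 = [7; 2, 3, 2].

[7; 2, 3, 2]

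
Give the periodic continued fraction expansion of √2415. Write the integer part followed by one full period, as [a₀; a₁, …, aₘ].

a₀ = ⌊√2415⌋ = 49.

[49; 7, 98]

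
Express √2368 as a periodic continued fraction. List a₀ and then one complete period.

a₀ = ⌊√2368⌋ = 48.
With m₀=0, d₀=1 and mₖ₊₁ = dₖaₖ − mₖ, dₖ₊₁ = (n − mₖ₊₁²)/dₖ, aₖ₊₁ = ⌊(a₀+mₖ₊₁)/dₖ₊₁⌋:
  k=1: m=48, d=64, a=1
  k=2: m=16, d=33, a=1
  k=3: m=17, d=63, a=1
  k=4: m=46, d=4, a=23
  k=5: m=46, d=63, a=1
  k=6: m=17, d=33, a=1
  k=7: m=16, d=64, a=1
  k=8: m=48, d=1, a=96
d=1 and a=2a₀=96 at k=8, so the next step gives (m, d) = (48, 64) again — its k=1 value — and the period has length 8.

[48; 1, 1, 1, 23, 1, 1, 1, 96]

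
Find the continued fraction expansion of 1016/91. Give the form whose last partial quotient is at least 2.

1016 = 11·91 + 15
91 = 6·15 + 1
15 = 15·1 + 0  (stop)
So 1016/91 = [11; 6, 15].

[11; 6, 15]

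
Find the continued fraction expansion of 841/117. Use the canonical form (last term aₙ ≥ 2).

[7; 5, 3, 7]

841 = 7×117 + 22
117 = 5×22 + 7
22 = 3×7 + 1
7 = 7×1 + 0  (stop)
So 841/117 = [7; 5, 3, 7].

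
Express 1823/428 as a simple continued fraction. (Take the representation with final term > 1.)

1823 = 4×428 + 111
428 = 3×111 + 95
111 = 1×95 + 16
95 = 5×16 + 15
16 = 1×15 + 1
15 = 15×1 + 0  (stop)
So 1823/428 = [4; 3, 1, 5, 1, 15].

[4; 3, 1, 5, 1, 15]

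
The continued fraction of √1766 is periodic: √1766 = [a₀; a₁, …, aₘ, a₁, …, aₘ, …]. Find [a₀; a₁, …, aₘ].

a₀ = ⌊√1766⌋ = 42.
With m₀=0, d₀=1 and mₖ₊₁ = dₖaₖ − mₖ, dₖ₊₁ = (n − mₖ₊₁²)/dₖ, aₖ₊₁ = ⌊(a₀+mₖ₊₁)/dₖ₊₁⌋:
  k=1: m=42, d=2, a=42
  k=2: m=42, d=1, a=84
d=1 and a=2a₀=84 at k=2, so the next step gives (m, d) = (42, 2) again — its k=1 value — and the period has length 2.

[42; 42, 84]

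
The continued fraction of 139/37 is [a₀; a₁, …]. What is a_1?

1

139 = 3·37 + 28   →  a_0 = 3
37 = 1·28 + 9   →  a_1 = 1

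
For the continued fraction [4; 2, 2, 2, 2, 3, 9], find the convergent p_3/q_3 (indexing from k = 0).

Using pₖ = aₖpₖ₋₁ + pₖ₋₂, qₖ = aₖqₖ₋₁ + qₖ₋₂ (with p₋₁=1, p₋₂=0, q₋₁=0, q₋₂=1):
  k=0: a=4, p=4, q=1
  k=1: a=2, p=9, q=2
  k=2: a=2, p=22, q=5
  k=3: a=2, p=53, q=12

53/12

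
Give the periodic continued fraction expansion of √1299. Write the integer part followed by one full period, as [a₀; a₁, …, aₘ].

a₀ = ⌊√1299⌋ = 36.

[36; 24, 72]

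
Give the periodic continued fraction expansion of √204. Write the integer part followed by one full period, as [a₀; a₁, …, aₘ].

[14; 3, 1, 1, 6, 1, 1, 3, 28]

a₀ = ⌊√204⌋ = 14.
With m₀=0, d₀=1 and mₖ₊₁ = dₖaₖ − mₖ, dₖ₊₁ = (n − mₖ₊₁²)/dₖ, aₖ₊₁ = ⌊(a₀+mₖ₊₁)/dₖ₊₁⌋:
  k=1: m=14, d=8, a=3
  k=2: m=10, d=13, a=1
  k=3: m=3, d=15, a=1
  k=4: m=12, d=4, a=6
  k=5: m=12, d=15, a=1
  k=6: m=3, d=13, a=1
  k=7: m=10, d=8, a=3
  k=8: m=14, d=1, a=28
d=1 and a=2a₀=28 at k=8, so the next step gives (m, d) = (14, 8) again — its k=1 value — and the period has length 8.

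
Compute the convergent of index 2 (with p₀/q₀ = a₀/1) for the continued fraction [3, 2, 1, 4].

10/3

Using pₖ = aₖpₖ₋₁ + pₖ₋₂, qₖ = aₖqₖ₋₁ + qₖ₋₂ (with p₋₁=1, p₋₂=0, q₋₁=0, q₋₂=1):
  k=0: a=3, p=3, q=1
  k=1: a=2, p=7, q=2
  k=2: a=1, p=10, q=3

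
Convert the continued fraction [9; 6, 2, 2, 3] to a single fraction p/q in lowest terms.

998/109

Using pₖ = aₖpₖ₋₁ + pₖ₋₂ and qₖ = aₖqₖ₋₁ + qₖ₋₂:
  k=0: a=9, p=9, q=1
  k=1: a=6, p=55, q=6
  k=2: a=2, p=119, q=13
  k=3: a=2, p=293, q=32
  k=4: a=3, p=998, q=109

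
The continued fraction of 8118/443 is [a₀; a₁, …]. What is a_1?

3

8118 = 18·443 + 144   →  a_0 = 18
443 = 3·144 + 11   →  a_1 = 3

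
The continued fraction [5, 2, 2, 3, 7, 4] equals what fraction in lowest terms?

2776/513

Using pₖ = aₖpₖ₋₁ + pₖ₋₂ and qₖ = aₖqₖ₋₁ + qₖ₋₂:
  k=0: a=5, p=5, q=1
  k=1: a=2, p=11, q=2
  k=2: a=2, p=27, q=5
  k=3: a=3, p=92, q=17
  k=4: a=7, p=671, q=124
  k=5: a=4, p=2776, q=513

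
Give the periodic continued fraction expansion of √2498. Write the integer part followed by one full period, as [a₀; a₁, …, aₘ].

[49; 1, 48, 1, 98]

a₀ = ⌊√2498⌋ = 49.
With m₀=0, d₀=1 and mₖ₊₁ = dₖaₖ − mₖ, dₖ₊₁ = (n − mₖ₊₁²)/dₖ, aₖ₊₁ = ⌊(a₀+mₖ₊₁)/dₖ₊₁⌋:
  k=1: m=49, d=97, a=1
  k=2: m=48, d=2, a=48
  k=3: m=48, d=97, a=1
  k=4: m=49, d=1, a=98
d=1 and a=2a₀=98 at k=4, so the next step gives (m, d) = (49, 97) again — its k=1 value — and the period has length 4.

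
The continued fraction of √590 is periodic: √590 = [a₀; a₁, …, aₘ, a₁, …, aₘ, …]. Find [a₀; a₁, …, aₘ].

a₀ = ⌊√590⌋ = 24.
With m₀=0, d₀=1 and mₖ₊₁ = dₖaₖ − mₖ, dₖ₊₁ = (n − mₖ₊₁²)/dₖ, aₖ₊₁ = ⌊(a₀+mₖ₊₁)/dₖ₊₁⌋:
  k=1: m=24, d=14, a=3
  k=2: m=18, d=19, a=2
  k=3: m=20, d=10, a=4
  k=4: m=20, d=19, a=2
  k=5: m=18, d=14, a=3
  k=6: m=24, d=1, a=48
d=1 and a=2a₀=48 at k=6, so the next step gives (m, d) = (24, 14) again — its k=1 value — and the period has length 6.

[24; 3, 2, 4, 2, 3, 48]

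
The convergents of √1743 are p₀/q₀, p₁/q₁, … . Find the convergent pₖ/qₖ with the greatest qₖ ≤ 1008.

41791/1001

√1743 = [41; 1, 2, 1, 82, …] (period length 4).
Convergents:
  p_0/q_0 = 41/1
  p_1/q_1 = 42/1
  p_2/q_2 = 125/3
  p_3/q_3 = 167/4
  p_4/q_4 = 13819/331
  p_5/q_5 = 13986/335
  p_6/q_6 = 41791/1001
  p_7/q_7 = 55777/1336
q_6 = 1001 ≤ 1008 < 1336 = q_7, so the answer is 41791/1001.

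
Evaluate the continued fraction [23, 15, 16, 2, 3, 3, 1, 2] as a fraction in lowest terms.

473853/20543

Fold from the inside: start with 2/1.
  1 + 1/2 = 3/2
  3 + 2/3 = 11/3
  3 + 3/11 = 36/11
  2 + 11/36 = 83/36
  16 + 36/83 = 1364/83
  15 + 83/1364 = 20543/1364
  23 + 1364/20543 = 473853/20543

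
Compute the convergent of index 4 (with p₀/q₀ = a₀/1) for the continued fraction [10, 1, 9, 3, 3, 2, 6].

Using pₖ = aₖpₖ₋₁ + pₖ₋₂, qₖ = aₖqₖ₋₁ + qₖ₋₂ (with p₋₁=1, p₋₂=0, q₋₁=0, q₋₂=1):
  k=0: a=10, p=10, q=1
  k=1: a=1, p=11, q=1
  k=2: a=9, p=109, q=10
  k=3: a=3, p=338, q=31
  k=4: a=3, p=1123, q=103

1123/103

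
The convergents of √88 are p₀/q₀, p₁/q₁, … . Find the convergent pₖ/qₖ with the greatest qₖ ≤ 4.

√88 = [9; 2, 1, 1, 1, 2, 18, …] (period length 6).
Convergents:
  p_0/q_0 = 9/1
  p_1/q_1 = 19/2
  p_2/q_2 = 28/3
  p_3/q_3 = 47/5
q_2 = 3 ≤ 4 < 5 = q_3, so the answer is 28/3.

28/3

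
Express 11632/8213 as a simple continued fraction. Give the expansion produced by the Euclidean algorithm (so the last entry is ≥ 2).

[1; 2, 2, 2, 18, 12, 3]

11632 = 1*8213 + 3419
8213 = 2*3419 + 1375
3419 = 2*1375 + 669
1375 = 2*669 + 37
669 = 18*37 + 3
37 = 12*3 + 1
3 = 3*1 + 0  (stop)
So 11632/8213 = [1; 2, 2, 2, 18, 12, 3].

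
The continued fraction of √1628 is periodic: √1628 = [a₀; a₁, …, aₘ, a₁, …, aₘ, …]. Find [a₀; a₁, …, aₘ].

[40; 2, 1, 6, 1, 2, 80]

a₀ = ⌊√1628⌋ = 40.
With m₀=0, d₀=1 and mₖ₊₁ = dₖaₖ − mₖ, dₖ₊₁ = (n − mₖ₊₁²)/dₖ, aₖ₊₁ = ⌊(a₀+mₖ₊₁)/dₖ₊₁⌋:
  k=1: m=40, d=28, a=2
  k=2: m=16, d=49, a=1
  k=3: m=33, d=11, a=6
  k=4: m=33, d=49, a=1
  k=5: m=16, d=28, a=2
  k=6: m=40, d=1, a=80
d=1 and a=2a₀=80 at k=6, so the next step gives (m, d) = (40, 28) again — its k=1 value — and the period has length 6.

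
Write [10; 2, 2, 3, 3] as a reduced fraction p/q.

583/56

Using pₖ = aₖpₖ₋₁ + pₖ₋₂ and qₖ = aₖqₖ₋₁ + qₖ₋₂:
  k=0: a=10, p=10, q=1
  k=1: a=2, p=21, q=2
  k=2: a=2, p=52, q=5
  k=3: a=3, p=177, q=17
  k=4: a=3, p=583, q=56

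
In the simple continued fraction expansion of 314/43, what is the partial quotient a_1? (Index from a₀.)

314 = 7·43 + 13   →  a_0 = 7
43 = 3·13 + 4   →  a_1 = 3

3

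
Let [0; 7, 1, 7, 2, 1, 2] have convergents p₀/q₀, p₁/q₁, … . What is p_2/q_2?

Using pₖ = aₖpₖ₋₁ + pₖ₋₂, qₖ = aₖqₖ₋₁ + qₖ₋₂ (with p₋₁=1, p₋₂=0, q₋₁=0, q₋₂=1):
  k=0: a=0, p=0, q=1
  k=1: a=7, p=1, q=7
  k=2: a=1, p=1, q=8

1/8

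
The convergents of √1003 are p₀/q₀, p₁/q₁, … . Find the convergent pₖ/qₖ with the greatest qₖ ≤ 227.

√1003 = [31; 1, 2, 31, 2, 1, 62, …] (period length 6).
Convergents:
  p_0/q_0 = 31/1
  p_1/q_1 = 32/1
  p_2/q_2 = 95/3
  p_3/q_3 = 2977/94
  p_4/q_4 = 6049/191
  p_5/q_5 = 9026/285
q_4 = 191 ≤ 227 < 285 = q_5, so the answer is 6049/191.

6049/191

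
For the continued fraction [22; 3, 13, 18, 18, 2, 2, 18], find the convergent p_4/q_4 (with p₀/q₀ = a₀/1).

Using pₖ = aₖpₖ₋₁ + pₖ₋₂, qₖ = aₖqₖ₋₁ + qₖ₋₂ (with p₋₁=1, p₋₂=0, q₋₁=0, q₋₂=1):
  k=0: a=22, p=22, q=1
  k=1: a=3, p=67, q=3
  k=2: a=13, p=893, q=40
  k=3: a=18, p=16141, q=723
  k=4: a=18, p=291431, q=13054

291431/13054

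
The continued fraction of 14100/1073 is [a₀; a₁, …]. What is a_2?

9

14100 = 13·1073 + 151   →  a_0 = 13
1073 = 7·151 + 16   →  a_1 = 7
151 = 9·16 + 7   →  a_2 = 9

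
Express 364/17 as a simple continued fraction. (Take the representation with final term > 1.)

364 = 21*17 + 7
17 = 2*7 + 3
7 = 2*3 + 1
3 = 3*1 + 0  (stop)
So 364/17 = [21; 2, 2, 3].

[21; 2, 2, 3]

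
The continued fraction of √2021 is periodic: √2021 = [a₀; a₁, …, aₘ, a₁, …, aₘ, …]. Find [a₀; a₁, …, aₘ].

a₀ = ⌊√2021⌋ = 44.
With m₀=0, d₀=1 and mₖ₊₁ = dₖaₖ − mₖ, dₖ₊₁ = (n − mₖ₊₁²)/dₖ, aₖ₊₁ = ⌊(a₀+mₖ₊₁)/dₖ₊₁⌋:
  k=1: m=44, d=85, a=1
  k=2: m=41, d=4, a=21
  k=3: m=43, d=43, a=2
  k=4: m=43, d=4, a=21
  k=5: m=41, d=85, a=1
  k=6: m=44, d=1, a=88
d=1 and a=2a₀=88 at k=6, so the next step gives (m, d) = (44, 85) again — its k=1 value — and the period has length 6.

[44; 1, 21, 2, 21, 1, 88]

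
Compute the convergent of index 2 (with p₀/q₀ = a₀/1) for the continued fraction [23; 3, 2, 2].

163/7

Using pₖ = aₖpₖ₋₁ + pₖ₋₂, qₖ = aₖqₖ₋₁ + qₖ₋₂ (with p₋₁=1, p₋₂=0, q₋₁=0, q₋₂=1):
  k=0: a=23, p=23, q=1
  k=1: a=3, p=70, q=3
  k=2: a=2, p=163, q=7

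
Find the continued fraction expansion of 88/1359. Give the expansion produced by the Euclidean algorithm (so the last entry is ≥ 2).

88 = 0·1359 + 88
1359 = 15·88 + 39
88 = 2·39 + 10
39 = 3·10 + 9
10 = 1·9 + 1
9 = 9·1 + 0  (stop)
So 88/1359 = [0; 15, 2, 3, 1, 9].

[0; 15, 2, 3, 1, 9]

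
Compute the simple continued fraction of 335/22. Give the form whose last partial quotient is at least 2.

[15; 4, 2, 2]

335 = 15*22 + 5
22 = 4*5 + 2
5 = 2*2 + 1
2 = 2*1 + 0  (stop)
So 335/22 = [15; 4, 2, 2].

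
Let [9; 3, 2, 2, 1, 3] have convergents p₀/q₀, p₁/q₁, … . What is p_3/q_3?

Using pₖ = aₖpₖ₋₁ + pₖ₋₂, qₖ = aₖqₖ₋₁ + qₖ₋₂ (with p₋₁=1, p₋₂=0, q₋₁=0, q₋₂=1):
  k=0: a=9, p=9, q=1
  k=1: a=3, p=28, q=3
  k=2: a=2, p=65, q=7
  k=3: a=2, p=158, q=17

158/17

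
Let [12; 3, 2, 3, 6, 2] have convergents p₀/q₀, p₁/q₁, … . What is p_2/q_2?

Using pₖ = aₖpₖ₋₁ + pₖ₋₂, qₖ = aₖqₖ₋₁ + qₖ₋₂ (with p₋₁=1, p₋₂=0, q₋₁=0, q₋₂=1):
  k=0: a=12, p=12, q=1
  k=1: a=3, p=37, q=3
  k=2: a=2, p=86, q=7

86/7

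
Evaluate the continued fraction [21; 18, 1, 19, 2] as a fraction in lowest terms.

16358/777

Using pₖ = aₖpₖ₋₁ + pₖ₋₂ and qₖ = aₖqₖ₋₁ + qₖ₋₂:
  k=0: a=21, p=21, q=1
  k=1: a=18, p=379, q=18
  k=2: a=1, p=400, q=19
  k=3: a=19, p=7979, q=379
  k=4: a=2, p=16358, q=777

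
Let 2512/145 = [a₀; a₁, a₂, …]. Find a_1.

3

2512 = 17·145 + 47   →  a_0 = 17
145 = 3·47 + 4   →  a_1 = 3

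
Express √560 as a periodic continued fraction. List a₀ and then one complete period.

[23; 1, 1, 1, 46]

a₀ = ⌊√560⌋ = 23.
With m₀=0, d₀=1 and mₖ₊₁ = dₖaₖ − mₖ, dₖ₊₁ = (n − mₖ₊₁²)/dₖ, aₖ₊₁ = ⌊(a₀+mₖ₊₁)/dₖ₊₁⌋:
  k=1: m=23, d=31, a=1
  k=2: m=8, d=16, a=1
  k=3: m=8, d=31, a=1
  k=4: m=23, d=1, a=46
d=1 and a=2a₀=46 at k=4, so the next step gives (m, d) = (23, 31) again — its k=1 value — and the period has length 4.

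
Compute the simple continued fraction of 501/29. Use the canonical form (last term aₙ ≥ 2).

501 = 17*29 + 8
29 = 3*8 + 5
8 = 1*5 + 3
5 = 1*3 + 2
3 = 1*2 + 1
2 = 2*1 + 0  (stop)
So 501/29 = [17; 3, 1, 1, 1, 2].

[17; 3, 1, 1, 1, 2]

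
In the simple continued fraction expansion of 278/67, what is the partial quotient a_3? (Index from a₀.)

2

278 = 4·67 + 10   →  a_0 = 4
67 = 6·10 + 7   →  a_1 = 6
10 = 1·7 + 3   →  a_2 = 1
7 = 2·3 + 1   →  a_3 = 2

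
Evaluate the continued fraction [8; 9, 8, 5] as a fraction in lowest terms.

Using pₖ = aₖpₖ₋₁ + pₖ₋₂ and qₖ = aₖqₖ₋₁ + qₖ₋₂:
  k=0: a=8, p=8, q=1
  k=1: a=9, p=73, q=9
  k=2: a=8, p=592, q=73
  k=3: a=5, p=3033, q=374

3033/374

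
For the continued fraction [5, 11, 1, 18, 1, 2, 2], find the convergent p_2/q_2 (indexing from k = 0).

61/12

Using pₖ = aₖpₖ₋₁ + pₖ₋₂, qₖ = aₖqₖ₋₁ + qₖ₋₂ (with p₋₁=1, p₋₂=0, q₋₁=0, q₋₂=1):
  k=0: a=5, p=5, q=1
  k=1: a=11, p=56, q=11
  k=2: a=1, p=61, q=12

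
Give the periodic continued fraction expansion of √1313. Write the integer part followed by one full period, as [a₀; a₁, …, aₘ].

[36; 4, 4, 72]

a₀ = ⌊√1313⌋ = 36.
With m₀=0, d₀=1 and mₖ₊₁ = dₖaₖ − mₖ, dₖ₊₁ = (n − mₖ₊₁²)/dₖ, aₖ₊₁ = ⌊(a₀+mₖ₊₁)/dₖ₊₁⌋:
  k=1: m=36, d=17, a=4
  k=2: m=32, d=17, a=4
  k=3: m=36, d=1, a=72
d=1 and a=2a₀=72 at k=3, so the next step gives (m, d) = (36, 17) again — its k=1 value — and the period has length 3.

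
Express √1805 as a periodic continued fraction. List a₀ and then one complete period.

a₀ = ⌊√1805⌋ = 42.
With m₀=0, d₀=1 and mₖ₊₁ = dₖaₖ − mₖ, dₖ₊₁ = (n − mₖ₊₁²)/dₖ, aₖ₊₁ = ⌊(a₀+mₖ₊₁)/dₖ₊₁⌋:
  k=1: m=42, d=41, a=2
  k=2: m=40, d=5, a=16
  k=3: m=40, d=41, a=2
  k=4: m=42, d=1, a=84
d=1 and a=2a₀=84 at k=4, so the next step gives (m, d) = (42, 41) again — its k=1 value — and the period has length 4.

[42; 2, 16, 2, 84]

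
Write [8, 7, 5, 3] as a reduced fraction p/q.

936/115

Using pₖ = aₖpₖ₋₁ + pₖ₋₂ and qₖ = aₖqₖ₋₁ + qₖ₋₂:
  k=0: a=8, p=8, q=1
  k=1: a=7, p=57, q=7
  k=2: a=5, p=293, q=36
  k=3: a=3, p=936, q=115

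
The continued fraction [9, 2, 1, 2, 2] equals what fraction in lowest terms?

178/19

Using pₖ = aₖpₖ₋₁ + pₖ₋₂ and qₖ = aₖqₖ₋₁ + qₖ₋₂:
  k=0: a=9, p=9, q=1
  k=1: a=2, p=19, q=2
  k=2: a=1, p=28, q=3
  k=3: a=2, p=75, q=8
  k=4: a=2, p=178, q=19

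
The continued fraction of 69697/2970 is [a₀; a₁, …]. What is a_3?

13

69697 = 23·2970 + 1387   →  a_0 = 23
2970 = 2·1387 + 196   →  a_1 = 2
1387 = 7·196 + 15   →  a_2 = 7
196 = 13·15 + 1   →  a_3 = 13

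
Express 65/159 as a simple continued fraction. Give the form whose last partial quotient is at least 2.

[0; 2, 2, 4, 7]

65 = 0·159 + 65
159 = 2·65 + 29
65 = 2·29 + 7
29 = 4·7 + 1
7 = 7·1 + 0  (stop)
So 65/159 = [0; 2, 2, 4, 7].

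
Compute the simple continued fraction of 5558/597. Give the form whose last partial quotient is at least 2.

[9; 3, 4, 2, 2, 8]

5558 = 9×597 + 185
597 = 3×185 + 42
185 = 4×42 + 17
42 = 2×17 + 8
17 = 2×8 + 1
8 = 8×1 + 0  (stop)
So 5558/597 = [9; 3, 4, 2, 2, 8].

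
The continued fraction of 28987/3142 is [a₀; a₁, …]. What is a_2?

2

28987 = 9·3142 + 709   →  a_0 = 9
3142 = 4·709 + 306   →  a_1 = 4
709 = 2·306 + 97   →  a_2 = 2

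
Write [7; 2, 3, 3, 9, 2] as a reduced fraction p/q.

3353/451

Fold from the inside: start with 2/1.
  9 + 1/2 = 19/2
  3 + 2/19 = 59/19
  3 + 19/59 = 196/59
  2 + 59/196 = 451/196
  7 + 196/451 = 3353/451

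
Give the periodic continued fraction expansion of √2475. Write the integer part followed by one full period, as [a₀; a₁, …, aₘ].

a₀ = ⌊√2475⌋ = 49.

[49; 1, 2, 1, 98]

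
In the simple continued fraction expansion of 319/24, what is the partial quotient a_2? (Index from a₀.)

319 = 13·24 + 7   →  a_0 = 13
24 = 3·7 + 3   →  a_1 = 3
7 = 2·3 + 1   →  a_2 = 2

2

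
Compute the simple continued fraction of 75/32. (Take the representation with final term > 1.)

[2; 2, 1, 10]

75 = 2·32 + 11
32 = 2·11 + 10
11 = 1·10 + 1
10 = 10·1 + 0  (stop)
So 75/32 = [2; 2, 1, 10].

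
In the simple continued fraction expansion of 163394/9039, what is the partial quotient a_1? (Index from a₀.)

13

163394 = 18·9039 + 692   →  a_0 = 18
9039 = 13·692 + 43   →  a_1 = 13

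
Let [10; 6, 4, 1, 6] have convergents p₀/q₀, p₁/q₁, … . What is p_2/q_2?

Using pₖ = aₖpₖ₋₁ + pₖ₋₂, qₖ = aₖqₖ₋₁ + qₖ₋₂ (with p₋₁=1, p₋₂=0, q₋₁=0, q₋₂=1):
  k=0: a=10, p=10, q=1
  k=1: a=6, p=61, q=6
  k=2: a=4, p=254, q=25

254/25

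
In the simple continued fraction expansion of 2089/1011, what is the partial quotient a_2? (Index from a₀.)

2089 = 2·1011 + 67   →  a_0 = 2
1011 = 15·67 + 6   →  a_1 = 15
67 = 11·6 + 1   →  a_2 = 11

11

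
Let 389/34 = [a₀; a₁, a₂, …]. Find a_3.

389 = 11·34 + 15   →  a_0 = 11
34 = 2·15 + 4   →  a_1 = 2
15 = 3·4 + 3   →  a_2 = 3
4 = 1·3 + 1   →  a_3 = 1

1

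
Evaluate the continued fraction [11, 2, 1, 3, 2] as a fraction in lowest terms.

Using pₖ = aₖpₖ₋₁ + pₖ₋₂ and qₖ = aₖqₖ₋₁ + qₖ₋₂:
  k=0: a=11, p=11, q=1
  k=1: a=2, p=23, q=2
  k=2: a=1, p=34, q=3
  k=3: a=3, p=125, q=11
  k=4: a=2, p=284, q=25

284/25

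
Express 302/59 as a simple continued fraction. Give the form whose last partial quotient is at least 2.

[5; 8, 2, 3]

302 = 5×59 + 7
59 = 8×7 + 3
7 = 2×3 + 1
3 = 3×1 + 0  (stop)
So 302/59 = [5; 8, 2, 3].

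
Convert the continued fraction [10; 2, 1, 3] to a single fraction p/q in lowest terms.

114/11

Using pₖ = aₖpₖ₋₁ + pₖ₋₂ and qₖ = aₖqₖ₋₁ + qₖ₋₂:
  k=0: a=10, p=10, q=1
  k=1: a=2, p=21, q=2
  k=2: a=1, p=31, q=3
  k=3: a=3, p=114, q=11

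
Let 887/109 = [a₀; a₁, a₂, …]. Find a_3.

1

887 = 8·109 + 15   →  a_0 = 8
109 = 7·15 + 4   →  a_1 = 7
15 = 3·4 + 3   →  a_2 = 3
4 = 1·3 + 1   →  a_3 = 1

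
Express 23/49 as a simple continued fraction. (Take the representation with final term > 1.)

[0; 2, 7, 1, 2]

23 = 0×49 + 23
49 = 2×23 + 3
23 = 7×3 + 2
3 = 1×2 + 1
2 = 2×1 + 0  (stop)
So 23/49 = [0; 2, 7, 1, 2].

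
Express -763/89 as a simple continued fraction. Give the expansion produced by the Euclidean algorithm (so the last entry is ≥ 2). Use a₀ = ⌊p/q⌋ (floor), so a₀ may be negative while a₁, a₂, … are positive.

[-9; 2, 2, 1, 12]

-763 = -9×89 + 38
89 = 2×38 + 13
38 = 2×13 + 12
13 = 1×12 + 1
12 = 12×1 + 0  (stop)
So -763/89 = [-9; 2, 2, 1, 12].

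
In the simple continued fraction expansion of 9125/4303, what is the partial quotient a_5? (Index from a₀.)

9125 = 2·4303 + 519   →  a_0 = 2
4303 = 8·519 + 151   →  a_1 = 8
519 = 3·151 + 66   →  a_2 = 3
151 = 2·66 + 19   →  a_3 = 2
66 = 3·19 + 9   →  a_4 = 3
19 = 2·9 + 1   →  a_5 = 2

2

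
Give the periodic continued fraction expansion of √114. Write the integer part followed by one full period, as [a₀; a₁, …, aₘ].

a₀ = ⌊√114⌋ = 10.
With m₀=0, d₀=1 and mₖ₊₁ = dₖaₖ − mₖ, dₖ₊₁ = (n − mₖ₊₁²)/dₖ, aₖ₊₁ = ⌊(a₀+mₖ₊₁)/dₖ₊₁⌋:
  k=1: m=10, d=14, a=1
  k=2: m=4, d=7, a=2
  k=3: m=10, d=2, a=10
  k=4: m=10, d=7, a=2
  k=5: m=4, d=14, a=1
  k=6: m=10, d=1, a=20
d=1 and a=2a₀=20 at k=6, so the next step gives (m, d) = (10, 14) again — its k=1 value — and the period has length 6.

[10; 1, 2, 10, 2, 1, 20]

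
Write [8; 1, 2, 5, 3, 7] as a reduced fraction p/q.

3240/373

Using pₖ = aₖpₖ₋₁ + pₖ₋₂ and qₖ = aₖqₖ₋₁ + qₖ₋₂:
  k=0: a=8, p=8, q=1
  k=1: a=1, p=9, q=1
  k=2: a=2, p=26, q=3
  k=3: a=5, p=139, q=16
  k=4: a=3, p=443, q=51
  k=5: a=7, p=3240, q=373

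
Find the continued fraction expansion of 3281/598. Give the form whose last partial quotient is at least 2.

[5; 2, 18, 5, 3]

3281 = 5·598 + 291
598 = 2·291 + 16
291 = 18·16 + 3
16 = 5·3 + 1
3 = 3·1 + 0  (stop)
So 3281/598 = [5; 2, 18, 5, 3].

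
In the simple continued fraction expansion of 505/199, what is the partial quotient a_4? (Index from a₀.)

7

505 = 2·199 + 107   →  a_0 = 2
199 = 1·107 + 92   →  a_1 = 1
107 = 1·92 + 15   →  a_2 = 1
92 = 6·15 + 2   →  a_3 = 6
15 = 7·2 + 1   →  a_4 = 7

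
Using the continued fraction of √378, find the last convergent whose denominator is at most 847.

8749/450

√378 = [19; 2, 3, 1, 4, 1, 3, 2, 38, …] (period length 8).
Convergents:
  p_0/q_0 = 19/1
  p_1/q_1 = 39/2
  p_2/q_2 = 136/7
  p_3/q_3 = 175/9
  p_4/q_4 = 836/43
  p_5/q_5 = 1011/52
  p_6/q_6 = 3869/199
  p_7/q_7 = 8749/450
  p_8/q_8 = 336331/17299
q_7 = 450 ≤ 847 < 17299 = q_8, so the answer is 8749/450.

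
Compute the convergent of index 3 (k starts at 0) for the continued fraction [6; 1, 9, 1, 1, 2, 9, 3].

Using pₖ = aₖpₖ₋₁ + pₖ₋₂, qₖ = aₖqₖ₋₁ + qₖ₋₂ (with p₋₁=1, p₋₂=0, q₋₁=0, q₋₂=1):
  k=0: a=6, p=6, q=1
  k=1: a=1, p=7, q=1
  k=2: a=9, p=69, q=10
  k=3: a=1, p=76, q=11

76/11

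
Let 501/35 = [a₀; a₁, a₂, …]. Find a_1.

3

501 = 14·35 + 11   →  a_0 = 14
35 = 3·11 + 2   →  a_1 = 3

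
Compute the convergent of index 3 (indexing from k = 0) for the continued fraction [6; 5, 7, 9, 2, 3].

Using pₖ = aₖpₖ₋₁ + pₖ₋₂, qₖ = aₖqₖ₋₁ + qₖ₋₂ (with p₋₁=1, p₋₂=0, q₋₁=0, q₋₂=1):
  k=0: a=6, p=6, q=1
  k=1: a=5, p=31, q=5
  k=2: a=7, p=223, q=36
  k=3: a=9, p=2038, q=329

2038/329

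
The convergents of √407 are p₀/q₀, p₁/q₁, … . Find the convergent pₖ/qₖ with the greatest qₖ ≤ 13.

121/6

√407 = [20; 5, 1, 2, 1, 5, 40, …] (period length 6).
Convergents:
  p_0/q_0 = 20/1
  p_1/q_1 = 101/5
  p_2/q_2 = 121/6
  p_3/q_3 = 343/17
q_2 = 6 ≤ 13 < 17 = q_3, so the answer is 121/6.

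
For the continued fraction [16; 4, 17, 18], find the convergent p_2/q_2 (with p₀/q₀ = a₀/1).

1121/69

Using pₖ = aₖpₖ₋₁ + pₖ₋₂, qₖ = aₖqₖ₋₁ + qₖ₋₂ (with p₋₁=1, p₋₂=0, q₋₁=0, q₋₂=1):
  k=0: a=16, p=16, q=1
  k=1: a=4, p=65, q=4
  k=2: a=17, p=1121, q=69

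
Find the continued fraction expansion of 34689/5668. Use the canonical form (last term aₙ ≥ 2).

[6; 8, 3, 10, 2, 10]

34689 = 6×5668 + 681
5668 = 8×681 + 220
681 = 3×220 + 21
220 = 10×21 + 10
21 = 2×10 + 1
10 = 10×1 + 0  (stop)
So 34689/5668 = [6; 8, 3, 10, 2, 10].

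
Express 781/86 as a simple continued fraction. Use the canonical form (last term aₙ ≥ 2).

781 = 9*86 + 7
86 = 12*7 + 2
7 = 3*2 + 1
2 = 2*1 + 0  (stop)
So 781/86 = [9; 12, 3, 2].

[9; 12, 3, 2]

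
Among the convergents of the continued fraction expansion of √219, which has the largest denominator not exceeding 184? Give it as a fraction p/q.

√219 = [14; 1, 3, 1, 28, …] (period length 4).
Convergents:
  p_0/q_0 = 14/1
  p_1/q_1 = 15/1
  p_2/q_2 = 59/4
  p_3/q_3 = 74/5
  p_4/q_4 = 2131/144
  p_5/q_5 = 2205/149
  p_6/q_6 = 8746/591
q_5 = 149 ≤ 184 < 591 = q_6, so the answer is 2205/149.

2205/149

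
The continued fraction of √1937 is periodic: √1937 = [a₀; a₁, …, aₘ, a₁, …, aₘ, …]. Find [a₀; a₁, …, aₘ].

[44; 88]

a₀ = ⌊√1937⌋ = 44.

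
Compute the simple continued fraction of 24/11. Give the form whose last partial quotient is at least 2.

[2; 5, 2]

24 = 2×11 + 2
11 = 5×2 + 1
2 = 2×1 + 0  (stop)
So 24/11 = [2; 5, 2].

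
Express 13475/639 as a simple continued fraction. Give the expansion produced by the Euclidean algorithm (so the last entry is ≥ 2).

[21; 11, 2, 2, 3, 3]

13475 = 21×639 + 56
639 = 11×56 + 23
56 = 2×23 + 10
23 = 2×10 + 3
10 = 3×3 + 1
3 = 3×1 + 0  (stop)
So 13475/639 = [21; 11, 2, 2, 3, 3].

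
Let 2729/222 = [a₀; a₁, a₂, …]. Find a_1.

2729 = 12·222 + 65   →  a_0 = 12
222 = 3·65 + 27   →  a_1 = 3

3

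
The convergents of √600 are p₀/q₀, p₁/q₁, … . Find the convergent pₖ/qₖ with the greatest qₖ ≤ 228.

√600 = [24; 2, 48, …] (period length 2).
Convergents:
  p_0/q_0 = 24/1
  p_1/q_1 = 49/2
  p_2/q_2 = 2376/97
  p_3/q_3 = 4801/196
  p_4/q_4 = 232824/9505
q_3 = 196 ≤ 228 < 9505 = q_4, so the answer is 4801/196.

4801/196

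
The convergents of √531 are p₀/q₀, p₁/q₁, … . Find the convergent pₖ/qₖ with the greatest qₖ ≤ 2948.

24403/1059

√531 = [23; 23, 46, …] (period length 2).
Convergents:
  p_0/q_0 = 23/1
  p_1/q_1 = 530/23
  p_2/q_2 = 24403/1059
  p_3/q_3 = 561799/24380
q_2 = 1059 ≤ 2948 < 24380 = q_3, so the answer is 24403/1059.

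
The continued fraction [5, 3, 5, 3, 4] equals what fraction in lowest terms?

1169/220

Using pₖ = aₖpₖ₋₁ + pₖ₋₂ and qₖ = aₖqₖ₋₁ + qₖ₋₂:
  k=0: a=5, p=5, q=1
  k=1: a=3, p=16, q=3
  k=2: a=5, p=85, q=16
  k=3: a=3, p=271, q=51
  k=4: a=4, p=1169, q=220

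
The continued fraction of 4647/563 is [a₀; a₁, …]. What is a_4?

4647 = 8·563 + 143   →  a_0 = 8
563 = 3·143 + 134   →  a_1 = 3
143 = 1·134 + 9   →  a_2 = 1
134 = 14·9 + 8   →  a_3 = 14
9 = 1·8 + 1   →  a_4 = 1

1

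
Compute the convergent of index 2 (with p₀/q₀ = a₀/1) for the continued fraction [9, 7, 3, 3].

Using pₖ = aₖpₖ₋₁ + pₖ₋₂, qₖ = aₖqₖ₋₁ + qₖ₋₂ (with p₋₁=1, p₋₂=0, q₋₁=0, q₋₂=1):
  k=0: a=9, p=9, q=1
  k=1: a=7, p=64, q=7
  k=2: a=3, p=201, q=22

201/22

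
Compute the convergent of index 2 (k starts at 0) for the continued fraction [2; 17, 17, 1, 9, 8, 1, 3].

597/290

Using pₖ = aₖpₖ₋₁ + pₖ₋₂, qₖ = aₖqₖ₋₁ + qₖ₋₂ (with p₋₁=1, p₋₂=0, q₋₁=0, q₋₂=1):
  k=0: a=2, p=2, q=1
  k=1: a=17, p=35, q=17
  k=2: a=17, p=597, q=290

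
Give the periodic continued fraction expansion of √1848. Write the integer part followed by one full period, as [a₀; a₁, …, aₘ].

[42; 1, 84]

a₀ = ⌊√1848⌋ = 42.
With m₀=0, d₀=1 and mₖ₊₁ = dₖaₖ − mₖ, dₖ₊₁ = (n − mₖ₊₁²)/dₖ, aₖ₊₁ = ⌊(a₀+mₖ₊₁)/dₖ₊₁⌋:
  k=1: m=42, d=84, a=1
  k=2: m=42, d=1, a=84
d=1 and a=2a₀=84 at k=2, so the next step gives (m, d) = (42, 84) again — its k=1 value — and the period has length 2.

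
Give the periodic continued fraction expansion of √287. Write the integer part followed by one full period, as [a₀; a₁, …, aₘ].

[16; 1, 15, 1, 32]

a₀ = ⌊√287⌋ = 16.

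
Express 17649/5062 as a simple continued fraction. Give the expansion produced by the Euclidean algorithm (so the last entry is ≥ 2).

17649 = 3·5062 + 2463
5062 = 2·2463 + 136
2463 = 18·136 + 15
136 = 9·15 + 1
15 = 15·1 + 0  (stop)
So 17649/5062 = [3; 2, 18, 9, 15].

[3; 2, 18, 9, 15]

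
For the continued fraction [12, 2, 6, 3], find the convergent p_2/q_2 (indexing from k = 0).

Using pₖ = aₖpₖ₋₁ + pₖ₋₂, qₖ = aₖqₖ₋₁ + qₖ₋₂ (with p₋₁=1, p₋₂=0, q₋₁=0, q₋₂=1):
  k=0: a=12, p=12, q=1
  k=1: a=2, p=25, q=2
  k=2: a=6, p=162, q=13

162/13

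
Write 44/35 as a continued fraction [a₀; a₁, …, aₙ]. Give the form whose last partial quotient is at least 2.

44 = 1·35 + 9
35 = 3·9 + 8
9 = 1·8 + 1
8 = 8·1 + 0  (stop)
So 44/35 = [1; 3, 1, 8].

[1; 3, 1, 8]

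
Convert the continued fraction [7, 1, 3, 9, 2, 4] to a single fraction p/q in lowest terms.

Using pₖ = aₖpₖ₋₁ + pₖ₋₂ and qₖ = aₖqₖ₋₁ + qₖ₋₂:
  k=0: a=7, p=7, q=1
  k=1: a=1, p=8, q=1
  k=2: a=3, p=31, q=4
  k=3: a=9, p=287, q=37
  k=4: a=2, p=605, q=78
  k=5: a=4, p=2707, q=349

2707/349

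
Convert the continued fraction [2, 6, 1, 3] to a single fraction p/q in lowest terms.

Using pₖ = aₖpₖ₋₁ + pₖ₋₂ and qₖ = aₖqₖ₋₁ + qₖ₋₂:
  k=0: a=2, p=2, q=1
  k=1: a=6, p=13, q=6
  k=2: a=1, p=15, q=7
  k=3: a=3, p=58, q=27

58/27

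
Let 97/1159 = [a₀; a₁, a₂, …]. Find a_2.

1

97 = 0·1159 + 97   →  a_0 = 0
1159 = 11·97 + 92   →  a_1 = 11
97 = 1·92 + 5   →  a_2 = 1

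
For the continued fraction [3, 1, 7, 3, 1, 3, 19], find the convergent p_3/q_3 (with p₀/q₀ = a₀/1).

97/25

Using pₖ = aₖpₖ₋₁ + pₖ₋₂, qₖ = aₖqₖ₋₁ + qₖ₋₂ (with p₋₁=1, p₋₂=0, q₋₁=0, q₋₂=1):
  k=0: a=3, p=3, q=1
  k=1: a=1, p=4, q=1
  k=2: a=7, p=31, q=8
  k=3: a=3, p=97, q=25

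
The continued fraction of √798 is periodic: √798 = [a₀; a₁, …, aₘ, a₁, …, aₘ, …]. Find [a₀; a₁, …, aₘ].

[28; 4, 56]

a₀ = ⌊√798⌋ = 28.
With m₀=0, d₀=1 and mₖ₊₁ = dₖaₖ − mₖ, dₖ₊₁ = (n − mₖ₊₁²)/dₖ, aₖ₊₁ = ⌊(a₀+mₖ₊₁)/dₖ₊₁⌋:
  k=1: m=28, d=14, a=4
  k=2: m=28, d=1, a=56
d=1 and a=2a₀=56 at k=2, so the next step gives (m, d) = (28, 14) again — its k=1 value — and the period has length 2.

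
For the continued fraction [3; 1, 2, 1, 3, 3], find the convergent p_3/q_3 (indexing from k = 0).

15/4

Using pₖ = aₖpₖ₋₁ + pₖ₋₂, qₖ = aₖqₖ₋₁ + qₖ₋₂ (with p₋₁=1, p₋₂=0, q₋₁=0, q₋₂=1):
  k=0: a=3, p=3, q=1
  k=1: a=1, p=4, q=1
  k=2: a=2, p=11, q=3
  k=3: a=1, p=15, q=4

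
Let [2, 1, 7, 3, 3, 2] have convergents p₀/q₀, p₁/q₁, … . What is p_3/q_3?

72/25

Using pₖ = aₖpₖ₋₁ + pₖ₋₂, qₖ = aₖqₖ₋₁ + qₖ₋₂ (with p₋₁=1, p₋₂=0, q₋₁=0, q₋₂=1):
  k=0: a=2, p=2, q=1
  k=1: a=1, p=3, q=1
  k=2: a=7, p=23, q=8
  k=3: a=3, p=72, q=25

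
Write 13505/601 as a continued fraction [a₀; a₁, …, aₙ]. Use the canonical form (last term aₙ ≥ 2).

[22; 2, 8, 11, 1, 2]

13505 = 22·601 + 283
601 = 2·283 + 35
283 = 8·35 + 3
35 = 11·3 + 2
3 = 1·2 + 1
2 = 2·1 + 0  (stop)
So 13505/601 = [22; 2, 8, 11, 1, 2].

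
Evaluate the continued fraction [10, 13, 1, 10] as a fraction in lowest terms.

Using pₖ = aₖpₖ₋₁ + pₖ₋₂ and qₖ = aₖqₖ₋₁ + qₖ₋₂:
  k=0: a=10, p=10, q=1
  k=1: a=13, p=131, q=13
  k=2: a=1, p=141, q=14
  k=3: a=10, p=1541, q=153

1541/153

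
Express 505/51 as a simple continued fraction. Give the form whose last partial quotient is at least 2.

505 = 9*51 + 46
51 = 1*46 + 5
46 = 9*5 + 1
5 = 5*1 + 0  (stop)
So 505/51 = [9; 1, 9, 5].

[9; 1, 9, 5]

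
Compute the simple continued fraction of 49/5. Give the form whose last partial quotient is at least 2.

49 = 9*5 + 4
5 = 1*4 + 1
4 = 4*1 + 0  (stop)
So 49/5 = [9; 1, 4].

[9; 1, 4]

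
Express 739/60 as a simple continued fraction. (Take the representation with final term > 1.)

[12; 3, 6, 3]

739 = 12×60 + 19
60 = 3×19 + 3
19 = 6×3 + 1
3 = 3×1 + 0  (stop)
So 739/60 = [12; 3, 6, 3].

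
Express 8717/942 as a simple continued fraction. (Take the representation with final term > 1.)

[9; 3, 1, 16, 14]

8717 = 9*942 + 239
942 = 3*239 + 225
239 = 1*225 + 14
225 = 16*14 + 1
14 = 14*1 + 0  (stop)
So 8717/942 = [9; 3, 1, 16, 14].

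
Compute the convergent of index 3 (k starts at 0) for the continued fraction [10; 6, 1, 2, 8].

203/20

Using pₖ = aₖpₖ₋₁ + pₖ₋₂, qₖ = aₖqₖ₋₁ + qₖ₋₂ (with p₋₁=1, p₋₂=0, q₋₁=0, q₋₂=1):
  k=0: a=10, p=10, q=1
  k=1: a=6, p=61, q=6
  k=2: a=1, p=71, q=7
  k=3: a=2, p=203, q=20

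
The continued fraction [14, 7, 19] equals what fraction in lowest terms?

1895/134

Fold from the inside: start with 19/1.
  7 + 1/19 = 134/19
  14 + 19/134 = 1895/134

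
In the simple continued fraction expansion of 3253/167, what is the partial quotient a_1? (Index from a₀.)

3253 = 19·167 + 80   →  a_0 = 19
167 = 2·80 + 7   →  a_1 = 2

2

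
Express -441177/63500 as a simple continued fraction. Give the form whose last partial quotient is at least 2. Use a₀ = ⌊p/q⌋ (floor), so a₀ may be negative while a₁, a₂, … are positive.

[-7; 19, 9, 6, 2, 13, 2]

-441177 = -7·63500 + 3323
63500 = 19·3323 + 363
3323 = 9·363 + 56
363 = 6·56 + 27
56 = 2·27 + 2
27 = 13·2 + 1
2 = 2·1 + 0  (stop)
So -441177/63500 = [-7; 19, 9, 6, 2, 13, 2].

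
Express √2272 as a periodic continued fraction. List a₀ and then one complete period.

[47; 1, 1, 1, 94]

a₀ = ⌊√2272⌋ = 47.
With m₀=0, d₀=1 and mₖ₊₁ = dₖaₖ − mₖ, dₖ₊₁ = (n − mₖ₊₁²)/dₖ, aₖ₊₁ = ⌊(a₀+mₖ₊₁)/dₖ₊₁⌋:
  k=1: m=47, d=63, a=1
  k=2: m=16, d=32, a=1
  k=3: m=16, d=63, a=1
  k=4: m=47, d=1, a=94
d=1 and a=2a₀=94 at k=4, so the next step gives (m, d) = (47, 63) again — its k=1 value — and the period has length 4.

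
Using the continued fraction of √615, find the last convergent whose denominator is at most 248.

6051/244

√615 = [24; 1, 3, 1, 48, …] (period length 4).
Convergents:
  p_0/q_0 = 24/1
  p_1/q_1 = 25/1
  p_2/q_2 = 99/4
  p_3/q_3 = 124/5
  p_4/q_4 = 6051/244
  p_5/q_5 = 6175/249
q_4 = 244 ≤ 248 < 249 = q_5, so the answer is 6051/244.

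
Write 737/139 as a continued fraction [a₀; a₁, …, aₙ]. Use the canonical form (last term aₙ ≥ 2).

737 = 5·139 + 42
139 = 3·42 + 13
42 = 3·13 + 3
13 = 4·3 + 1
3 = 3·1 + 0  (stop)
So 737/139 = [5; 3, 3, 4, 3].

[5; 3, 3, 4, 3]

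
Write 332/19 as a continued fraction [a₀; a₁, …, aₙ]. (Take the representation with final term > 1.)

[17; 2, 9]

332 = 17·19 + 9
19 = 2·9 + 1
9 = 9·1 + 0  (stop)
So 332/19 = [17; 2, 9].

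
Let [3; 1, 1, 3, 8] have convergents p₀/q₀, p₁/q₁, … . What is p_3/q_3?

25/7

Using pₖ = aₖpₖ₋₁ + pₖ₋₂, qₖ = aₖqₖ₋₁ + qₖ₋₂ (with p₋₁=1, p₋₂=0, q₋₁=0, q₋₂=1):
  k=0: a=3, p=3, q=1
  k=1: a=1, p=4, q=1
  k=2: a=1, p=7, q=2
  k=3: a=3, p=25, q=7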